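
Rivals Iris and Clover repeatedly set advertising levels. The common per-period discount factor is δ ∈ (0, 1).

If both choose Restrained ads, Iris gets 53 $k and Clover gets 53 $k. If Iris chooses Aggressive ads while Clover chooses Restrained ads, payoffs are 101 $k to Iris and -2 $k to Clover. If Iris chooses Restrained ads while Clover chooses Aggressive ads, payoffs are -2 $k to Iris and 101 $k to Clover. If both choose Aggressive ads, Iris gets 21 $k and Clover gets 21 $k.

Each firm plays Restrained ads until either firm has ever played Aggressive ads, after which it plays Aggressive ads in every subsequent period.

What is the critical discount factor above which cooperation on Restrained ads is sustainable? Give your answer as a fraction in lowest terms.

3/5

Cooperation forever yields 53 each period: 53/(1−δ).
Deviating yields 101 once, then 21 forever: 101 + 21δ/(1−δ).
No profitable deviation requires 53/(1−δ) ≥ 101 + 21δ/(1−δ).
Multiplying by (1−δ): 53 ≥ 101(1−δ) + 21δ = 101 − 80δ.
So 80δ ≥ 48, i.e. δ ≥ 48/80 = 3/5.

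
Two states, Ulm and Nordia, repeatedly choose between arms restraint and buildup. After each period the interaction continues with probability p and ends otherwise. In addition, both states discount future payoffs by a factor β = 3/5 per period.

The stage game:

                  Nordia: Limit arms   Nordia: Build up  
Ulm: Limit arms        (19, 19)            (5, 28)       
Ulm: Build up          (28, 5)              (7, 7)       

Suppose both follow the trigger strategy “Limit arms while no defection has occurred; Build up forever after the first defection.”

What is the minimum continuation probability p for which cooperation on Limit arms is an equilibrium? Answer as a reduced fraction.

5/7

With continuation probability p and discount β, the effective per-period discount factor is βp.
Grim-trigger IC: βp ≥ (28−19)/(28−7) = 3/7.
So p ≥ (3/7)/(3/5) = 5/7.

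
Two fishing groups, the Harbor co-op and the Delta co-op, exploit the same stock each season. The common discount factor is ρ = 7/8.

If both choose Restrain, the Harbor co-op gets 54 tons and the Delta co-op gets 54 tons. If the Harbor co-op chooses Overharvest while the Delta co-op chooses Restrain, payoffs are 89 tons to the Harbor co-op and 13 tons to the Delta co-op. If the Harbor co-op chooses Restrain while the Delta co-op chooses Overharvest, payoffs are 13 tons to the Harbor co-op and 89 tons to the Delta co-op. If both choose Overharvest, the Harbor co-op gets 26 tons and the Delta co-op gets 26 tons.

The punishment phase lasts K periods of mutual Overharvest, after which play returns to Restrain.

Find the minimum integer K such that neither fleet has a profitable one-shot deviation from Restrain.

2

Need Σ_{k=1}^{K} ρ^k ≥ (89−54)/(54−26) = 1.2500 at ρ = 7/8.
At K = 1 the sum is 0.8750 < 1.2500; at K = 2 it is 1.6406 ≥ 1.2500.
So the minimum punishment length is K = 2.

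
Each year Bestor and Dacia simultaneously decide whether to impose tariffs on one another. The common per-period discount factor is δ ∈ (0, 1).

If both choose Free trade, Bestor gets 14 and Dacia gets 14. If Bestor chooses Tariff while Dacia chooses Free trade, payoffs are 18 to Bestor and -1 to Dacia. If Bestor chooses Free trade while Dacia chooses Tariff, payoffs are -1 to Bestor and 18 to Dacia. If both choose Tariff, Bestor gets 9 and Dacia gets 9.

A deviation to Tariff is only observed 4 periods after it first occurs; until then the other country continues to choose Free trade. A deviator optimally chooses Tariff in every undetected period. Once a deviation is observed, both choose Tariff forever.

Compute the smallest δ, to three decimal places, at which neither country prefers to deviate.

The best deviation is to choose Tariff for all 4 undetected periods, earning 18 each, then 9 forever once detected.
Deviation value: 18(1−δ^4)/(1−δ) + 9δ^4/(1−δ); cooperation value: 14/(1−δ).
IC: 14 ≥ 18(1−δ^4) + 9δ^4 = 18 − 9δ^4.
So δ^4 ≥ 4/9, giving δ ≥ (4/9)^(1/4) ≈ 0.816.

0.816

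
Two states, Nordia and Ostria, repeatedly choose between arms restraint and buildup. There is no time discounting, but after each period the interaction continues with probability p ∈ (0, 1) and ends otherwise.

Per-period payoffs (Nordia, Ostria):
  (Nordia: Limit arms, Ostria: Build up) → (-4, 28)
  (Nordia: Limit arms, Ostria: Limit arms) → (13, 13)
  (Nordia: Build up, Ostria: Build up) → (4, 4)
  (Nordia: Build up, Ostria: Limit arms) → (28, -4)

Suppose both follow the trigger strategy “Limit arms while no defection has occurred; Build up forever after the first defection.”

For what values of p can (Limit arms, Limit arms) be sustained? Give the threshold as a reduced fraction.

5/8

With no time discounting, the continuation probability p plays the role of the discount factor.
Grim-trigger IC: 13/(1−p) ≥ 28 + 4p/(1−p) ⇒ p ≥ (28−13)/(28−4) = 5/8.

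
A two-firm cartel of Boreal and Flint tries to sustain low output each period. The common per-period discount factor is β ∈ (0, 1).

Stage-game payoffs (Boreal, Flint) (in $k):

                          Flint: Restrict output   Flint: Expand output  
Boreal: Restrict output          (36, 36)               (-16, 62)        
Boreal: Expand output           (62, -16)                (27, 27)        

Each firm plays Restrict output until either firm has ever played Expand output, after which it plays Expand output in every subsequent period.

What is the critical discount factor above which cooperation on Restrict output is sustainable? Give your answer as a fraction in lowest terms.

26/35

One-period gain from deviating is 62 − 36 = 26. The loss is 36 − 27 = 9 in every subsequent period, with present value 9·β/(1−β).
Deviation is unprofitable when 9·β/(1−β) ≥ 26, i.e. β/(1−β) ≥ 26/9.
Equivalently β ≥ 26/(26+9) = 26/35.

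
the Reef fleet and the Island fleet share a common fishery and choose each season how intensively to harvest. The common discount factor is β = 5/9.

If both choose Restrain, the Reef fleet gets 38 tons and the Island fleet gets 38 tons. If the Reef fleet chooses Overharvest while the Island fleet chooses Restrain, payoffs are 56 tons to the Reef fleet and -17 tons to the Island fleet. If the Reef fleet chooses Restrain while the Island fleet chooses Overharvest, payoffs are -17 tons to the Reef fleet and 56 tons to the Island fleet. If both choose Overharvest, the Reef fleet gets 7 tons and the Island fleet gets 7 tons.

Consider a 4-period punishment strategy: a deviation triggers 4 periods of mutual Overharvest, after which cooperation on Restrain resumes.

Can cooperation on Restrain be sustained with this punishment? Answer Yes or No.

IC: β+…+β^4 ≥ (56−38)/(38−7) = 18/31.
At β = 5/9: partial sum = 1.1309 ≥ 0.5806. Cooperation sustainable.

Yes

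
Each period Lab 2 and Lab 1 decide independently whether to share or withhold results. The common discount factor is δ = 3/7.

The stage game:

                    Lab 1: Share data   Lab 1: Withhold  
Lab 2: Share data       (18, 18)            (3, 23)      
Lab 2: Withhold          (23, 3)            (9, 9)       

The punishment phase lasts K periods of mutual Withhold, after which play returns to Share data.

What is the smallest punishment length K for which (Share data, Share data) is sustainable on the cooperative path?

No profitable deviation requires (18−9)(δ+…+δ^K) ≥ 23−18, i.e. δ+…+δ^K ≥ 5/9 ≈ 0.5556.
With δ = 3/7, the partial sums are K=1: 0.4286, K=2: 0.6122.
K = 2 is the first length at which the sum reaches 0.5556.

2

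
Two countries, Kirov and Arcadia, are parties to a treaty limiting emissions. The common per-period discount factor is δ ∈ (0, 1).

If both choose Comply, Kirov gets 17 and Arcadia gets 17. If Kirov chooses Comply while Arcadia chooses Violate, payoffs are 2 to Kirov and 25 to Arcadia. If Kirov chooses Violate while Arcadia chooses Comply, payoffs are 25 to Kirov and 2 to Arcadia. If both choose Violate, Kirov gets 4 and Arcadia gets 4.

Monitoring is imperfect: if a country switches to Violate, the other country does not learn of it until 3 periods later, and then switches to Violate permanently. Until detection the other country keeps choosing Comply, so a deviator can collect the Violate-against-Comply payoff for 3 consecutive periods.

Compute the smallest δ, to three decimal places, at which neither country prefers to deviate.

Deviating for the 3 undetected periods gains 25−17 = 8 per period over cooperation, then loses 17−4 = 13 per period forever once punishment starts.
Gain: 8(1 + δ + … + δ^2); loss: 13·δ^3/(1−δ).
No profitable deviation ⇔ 8(1−δ^3) ≤ 13·δ^3, i.e. δ^3 ≥ 8/(8+13) = 8/21.
Hence δ ≥ (8/21)^(1/3) ≈ 0.725.

0.725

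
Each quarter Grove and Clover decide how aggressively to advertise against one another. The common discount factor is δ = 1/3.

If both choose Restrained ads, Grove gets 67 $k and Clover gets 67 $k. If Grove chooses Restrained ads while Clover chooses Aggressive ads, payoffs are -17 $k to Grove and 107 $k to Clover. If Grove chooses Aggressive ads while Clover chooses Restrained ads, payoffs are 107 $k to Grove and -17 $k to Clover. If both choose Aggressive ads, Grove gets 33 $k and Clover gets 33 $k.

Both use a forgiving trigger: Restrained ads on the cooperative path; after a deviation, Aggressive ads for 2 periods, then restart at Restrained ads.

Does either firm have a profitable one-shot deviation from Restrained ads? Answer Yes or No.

IC: δ+…+δ^2 ≥ (107−67)/(67−33) = 20/17.
At δ = 1/3: partial sum = 0.4444 < 1.1765. Cooperation not sustainable.

Yes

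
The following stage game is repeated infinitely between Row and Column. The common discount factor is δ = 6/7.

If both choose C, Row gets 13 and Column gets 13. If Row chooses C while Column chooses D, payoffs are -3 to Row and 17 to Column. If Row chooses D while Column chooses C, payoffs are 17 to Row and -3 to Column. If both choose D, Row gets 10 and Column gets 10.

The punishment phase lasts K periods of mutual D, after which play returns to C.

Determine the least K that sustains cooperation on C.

Need Σ_{k=1}^{K} δ^k ≥ (17−13)/(13−10) = 1.3333 at δ = 6/7.
At K = 1 the sum is 0.8571 < 1.3333; at K = 2 it is 1.5918 ≥ 1.3333.
So the minimum punishment length is K = 2.

2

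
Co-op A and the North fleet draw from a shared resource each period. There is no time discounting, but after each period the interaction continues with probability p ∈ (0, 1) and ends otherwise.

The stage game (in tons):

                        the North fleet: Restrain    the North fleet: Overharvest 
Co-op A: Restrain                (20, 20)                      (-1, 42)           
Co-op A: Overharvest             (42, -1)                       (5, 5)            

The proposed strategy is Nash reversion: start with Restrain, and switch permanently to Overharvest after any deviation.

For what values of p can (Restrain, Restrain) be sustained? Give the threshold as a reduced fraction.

Expected cooperation value is 20 + p·20 + p²·20 + … = 20/(1−p); deviation gives 42 + p·5/(1−p).
20 ≥ 42(1−p) + 5p ⇒ 37p ≥ 22 ⇒ p ≥ 22/37.

22/37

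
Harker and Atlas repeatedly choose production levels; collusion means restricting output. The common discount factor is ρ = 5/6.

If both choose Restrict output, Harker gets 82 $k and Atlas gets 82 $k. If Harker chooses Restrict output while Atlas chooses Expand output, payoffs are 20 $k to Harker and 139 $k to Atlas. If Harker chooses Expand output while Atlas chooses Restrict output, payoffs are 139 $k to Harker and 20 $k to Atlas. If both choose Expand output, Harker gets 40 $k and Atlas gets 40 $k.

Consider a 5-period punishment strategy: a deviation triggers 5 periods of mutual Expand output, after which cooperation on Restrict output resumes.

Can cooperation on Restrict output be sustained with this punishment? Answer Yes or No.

Yes

IC: ρ+…+ρ^5 ≥ (139−82)/(82−40) = 19/14.
At ρ = 5/6: partial sum = 2.9906 ≥ 1.3571. Cooperation sustainable.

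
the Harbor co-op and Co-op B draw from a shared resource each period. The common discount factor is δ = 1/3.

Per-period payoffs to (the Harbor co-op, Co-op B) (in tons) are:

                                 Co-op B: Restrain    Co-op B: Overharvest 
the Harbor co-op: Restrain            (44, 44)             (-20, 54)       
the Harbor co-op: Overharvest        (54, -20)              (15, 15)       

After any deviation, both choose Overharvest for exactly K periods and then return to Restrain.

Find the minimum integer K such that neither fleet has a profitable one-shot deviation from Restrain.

2

No profitable deviation requires (44−15)(δ+…+δ^K) ≥ 54−44, i.e. δ+…+δ^K ≥ 10/29 ≈ 0.3448.
With δ = 1/3, the partial sums are K=1: 0.3333, K=2: 0.4444.
K = 2 is the first length at which the sum reaches 0.3448.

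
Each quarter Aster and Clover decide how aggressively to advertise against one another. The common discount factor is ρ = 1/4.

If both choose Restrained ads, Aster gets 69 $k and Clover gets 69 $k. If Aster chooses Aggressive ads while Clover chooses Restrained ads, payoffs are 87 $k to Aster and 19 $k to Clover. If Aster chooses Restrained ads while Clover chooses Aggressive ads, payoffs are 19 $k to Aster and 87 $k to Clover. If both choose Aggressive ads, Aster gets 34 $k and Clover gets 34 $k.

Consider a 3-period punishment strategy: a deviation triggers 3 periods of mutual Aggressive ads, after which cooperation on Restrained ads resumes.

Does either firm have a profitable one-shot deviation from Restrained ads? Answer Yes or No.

A one-shot deviation gives 87 now, then 34 for 3 periods, then back to 69.
Gain from deviating: (87−69) today; loss: (69−34) in each of the next 3 periods.
No-deviation condition: (69−34)(ρ+…+ρ^3) ≥ 87−69, i.e. ρ+…+ρ^3 ≥ 18/35.
At ρ = 1/4: ρ+…+ρ^3 = 0.3281 < 0.5143.
So cooperation is not sustainable.

Yes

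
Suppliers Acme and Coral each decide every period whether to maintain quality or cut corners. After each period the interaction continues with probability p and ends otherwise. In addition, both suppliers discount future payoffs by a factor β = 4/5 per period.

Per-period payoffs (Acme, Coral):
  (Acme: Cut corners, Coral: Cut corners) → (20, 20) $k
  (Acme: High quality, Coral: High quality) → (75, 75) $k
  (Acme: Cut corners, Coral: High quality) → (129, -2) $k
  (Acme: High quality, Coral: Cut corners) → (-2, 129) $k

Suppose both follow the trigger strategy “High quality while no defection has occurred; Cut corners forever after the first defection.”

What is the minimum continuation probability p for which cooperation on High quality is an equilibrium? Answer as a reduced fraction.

135/218

With continuation probability p and discount β, the effective per-period discount factor is βp.
Grim-trigger IC: βp ≥ (129−75)/(129−20) = 54/109.
So p ≥ (54/109)/(4/5) = 135/218.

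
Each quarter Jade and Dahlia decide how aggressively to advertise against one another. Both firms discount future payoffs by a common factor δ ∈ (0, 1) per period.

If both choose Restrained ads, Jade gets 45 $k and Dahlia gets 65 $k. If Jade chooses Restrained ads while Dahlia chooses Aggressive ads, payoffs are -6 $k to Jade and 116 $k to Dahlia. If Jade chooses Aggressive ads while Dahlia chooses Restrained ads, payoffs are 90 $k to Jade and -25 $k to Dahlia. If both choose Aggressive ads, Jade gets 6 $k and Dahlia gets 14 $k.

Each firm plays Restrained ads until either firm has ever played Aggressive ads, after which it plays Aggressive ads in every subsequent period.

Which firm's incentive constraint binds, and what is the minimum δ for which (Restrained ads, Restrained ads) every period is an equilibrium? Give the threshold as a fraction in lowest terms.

Jade; δ ≥ 15/28

For Jade: deviation gain 90−45 = 45, per-period punishment loss 45−6 = 39. IC gives δ ≥ 45/84 = 15/28.
For Dahlia: gain 51, loss 51 per period, so δ ≥ 51/102 = 1/2.
The tighter constraint is Jade's, so cooperation needs δ ≥ 15/28.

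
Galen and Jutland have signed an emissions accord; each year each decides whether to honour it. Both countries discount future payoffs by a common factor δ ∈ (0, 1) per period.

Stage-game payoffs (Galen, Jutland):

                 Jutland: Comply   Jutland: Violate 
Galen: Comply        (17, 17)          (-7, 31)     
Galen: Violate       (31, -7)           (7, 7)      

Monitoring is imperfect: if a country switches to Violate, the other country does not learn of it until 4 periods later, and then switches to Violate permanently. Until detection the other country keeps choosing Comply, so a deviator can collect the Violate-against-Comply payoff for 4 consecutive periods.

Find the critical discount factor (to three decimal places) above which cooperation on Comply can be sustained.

A deviator earns 31 for 4 periods, then 7 forever; cooperating earns 17 forever. Multiplying the IC by (1−δ):
17 ≥ 31(1−δ^4) + 7δ^4, so 24·δ^4 ≥ 14 and δ^4 ≥ 7/12.
δ ≥ (7/12)^(1/4) ≈ 0.874.

0.874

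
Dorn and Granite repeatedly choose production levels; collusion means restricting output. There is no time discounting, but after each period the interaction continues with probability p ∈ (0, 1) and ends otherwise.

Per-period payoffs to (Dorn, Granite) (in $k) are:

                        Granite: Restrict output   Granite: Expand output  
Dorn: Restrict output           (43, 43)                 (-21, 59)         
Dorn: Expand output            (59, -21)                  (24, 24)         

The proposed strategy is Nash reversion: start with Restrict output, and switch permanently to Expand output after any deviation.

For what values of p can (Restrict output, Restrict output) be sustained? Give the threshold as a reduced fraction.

16/35

With no time discounting, the continuation probability p plays the role of the discount factor.
Grim-trigger IC: 43/(1−p) ≥ 59 + 24p/(1−p) ⇒ p ≥ (59−43)/(59−24) = 16/35.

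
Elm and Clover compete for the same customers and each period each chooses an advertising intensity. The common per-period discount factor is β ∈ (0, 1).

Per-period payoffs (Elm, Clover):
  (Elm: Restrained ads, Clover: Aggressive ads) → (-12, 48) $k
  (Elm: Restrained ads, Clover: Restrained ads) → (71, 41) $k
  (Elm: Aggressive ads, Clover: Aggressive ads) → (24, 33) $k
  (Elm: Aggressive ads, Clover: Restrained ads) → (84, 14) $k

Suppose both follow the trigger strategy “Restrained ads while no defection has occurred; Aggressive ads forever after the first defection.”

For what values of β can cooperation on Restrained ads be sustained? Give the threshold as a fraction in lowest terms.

Elm: cooperation gives 71 each period; deviation gives 84 once then 24 forever.
  71/(1−β) ≥ 84 + 24β/(1−β) ⇒ β ≥ 13/60.
Clover: cooperation gives 41 each period; deviation gives 48 once then 33 forever.
  β ≥ 7/15.
Both must hold, so the binding constraint is Clover's: β ≥ 7/15.

7/15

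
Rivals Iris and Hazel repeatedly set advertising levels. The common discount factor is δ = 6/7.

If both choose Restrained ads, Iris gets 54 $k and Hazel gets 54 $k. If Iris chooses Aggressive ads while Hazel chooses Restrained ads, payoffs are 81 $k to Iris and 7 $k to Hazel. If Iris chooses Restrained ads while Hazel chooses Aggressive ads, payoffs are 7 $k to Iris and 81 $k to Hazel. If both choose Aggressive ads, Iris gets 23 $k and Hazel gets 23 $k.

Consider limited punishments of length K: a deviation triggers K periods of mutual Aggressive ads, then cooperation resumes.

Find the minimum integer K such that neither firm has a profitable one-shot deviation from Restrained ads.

No profitable deviation requires (54−23)(δ+…+δ^K) ≥ 81−54, i.e. δ+…+δ^K ≥ 27/31 ≈ 0.8710.
With δ = 6/7, the partial sums are K=1: 0.8571, K=2: 1.5918.
K = 2 is the first length at which the sum reaches 0.8710.

2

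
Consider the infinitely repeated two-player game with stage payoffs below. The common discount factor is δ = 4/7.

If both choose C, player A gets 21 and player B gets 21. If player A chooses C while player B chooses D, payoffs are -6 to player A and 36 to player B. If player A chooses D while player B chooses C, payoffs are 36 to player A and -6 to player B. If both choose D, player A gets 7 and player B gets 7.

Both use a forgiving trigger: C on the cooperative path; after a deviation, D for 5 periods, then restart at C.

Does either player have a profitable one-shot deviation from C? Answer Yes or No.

No

Comparing payoff streams over the 6 periods until play realigns: cooperate → 21(1+δ+…+δ^5); deviate → 36 + 7(δ+…+δ^5).
Cooperation is sustained iff (21−7)(δ+…+δ^5) ≥ 36−21.
δ+…+δ^5 = 4/7·(1−(4/7)^5)/(1−4/7) = 1.2521, and (36−21)/(21−7) = 1.0714.
1.2521 ≥ 1.0714, so cooperation is sustainable.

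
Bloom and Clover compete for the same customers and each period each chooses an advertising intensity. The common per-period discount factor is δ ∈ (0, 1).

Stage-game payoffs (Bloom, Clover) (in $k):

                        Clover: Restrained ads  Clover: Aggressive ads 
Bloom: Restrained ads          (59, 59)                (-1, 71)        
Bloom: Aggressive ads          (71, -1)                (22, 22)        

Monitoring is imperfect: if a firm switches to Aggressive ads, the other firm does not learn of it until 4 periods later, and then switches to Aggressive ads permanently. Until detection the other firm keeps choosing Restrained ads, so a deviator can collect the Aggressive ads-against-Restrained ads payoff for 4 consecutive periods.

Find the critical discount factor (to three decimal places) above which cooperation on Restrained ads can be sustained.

The best deviation is to choose Aggressive ads for all 4 undetected periods, earning 71 each, then 22 forever once detected.
Deviation value: 71(1−δ^4)/(1−δ) + 22δ^4/(1−δ); cooperation value: 59/(1−δ).
IC: 59 ≥ 71(1−δ^4) + 22δ^4 = 71 − 49δ^4.
So δ^4 ≥ 12/49, giving δ ≥ (12/49)^(1/4) ≈ 0.703.

0.703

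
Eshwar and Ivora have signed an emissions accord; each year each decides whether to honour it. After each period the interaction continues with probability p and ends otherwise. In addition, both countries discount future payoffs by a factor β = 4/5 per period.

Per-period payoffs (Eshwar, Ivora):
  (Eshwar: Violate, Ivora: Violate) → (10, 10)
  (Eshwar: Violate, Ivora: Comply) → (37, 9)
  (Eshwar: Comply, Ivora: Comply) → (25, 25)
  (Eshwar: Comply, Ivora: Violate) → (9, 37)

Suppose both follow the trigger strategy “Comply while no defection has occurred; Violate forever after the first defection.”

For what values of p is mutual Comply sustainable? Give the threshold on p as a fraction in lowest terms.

With continuation probability p and discount β, the effective per-period discount factor is βp.
Grim-trigger IC: βp ≥ (37−25)/(37−10) = 4/9.
So p ≥ (4/9)/(4/5) = 5/9.

5/9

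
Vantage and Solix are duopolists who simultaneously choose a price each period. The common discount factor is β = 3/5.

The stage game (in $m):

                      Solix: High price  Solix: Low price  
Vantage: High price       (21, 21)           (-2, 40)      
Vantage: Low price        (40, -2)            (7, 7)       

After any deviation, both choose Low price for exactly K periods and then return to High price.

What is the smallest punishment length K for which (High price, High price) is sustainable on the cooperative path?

IC: β(1−β^K)/(1−β) ≥ (40−21)/(21−7) = 19/14.
With β = 3/5: need 1 − β^K ≥ 19/14·(1−3/5)/(3/5), i.e. β^K ≤ 0.0952.
Since (3/5)^4 = 0.1296 and (3/5)^5 = 0.0778, the smallest such K is 5.

5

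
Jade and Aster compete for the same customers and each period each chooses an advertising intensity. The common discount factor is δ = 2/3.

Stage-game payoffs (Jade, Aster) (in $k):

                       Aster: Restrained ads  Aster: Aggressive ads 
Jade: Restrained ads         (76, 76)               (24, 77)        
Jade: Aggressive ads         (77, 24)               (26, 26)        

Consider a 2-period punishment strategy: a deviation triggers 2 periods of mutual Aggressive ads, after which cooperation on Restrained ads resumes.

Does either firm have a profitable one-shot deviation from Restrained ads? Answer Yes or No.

IC: δ+…+δ^2 ≥ (77−76)/(76−26) = 1/50.
At δ = 2/3: partial sum = 1.1111 ≥ 0.0200. Cooperation sustainable.

No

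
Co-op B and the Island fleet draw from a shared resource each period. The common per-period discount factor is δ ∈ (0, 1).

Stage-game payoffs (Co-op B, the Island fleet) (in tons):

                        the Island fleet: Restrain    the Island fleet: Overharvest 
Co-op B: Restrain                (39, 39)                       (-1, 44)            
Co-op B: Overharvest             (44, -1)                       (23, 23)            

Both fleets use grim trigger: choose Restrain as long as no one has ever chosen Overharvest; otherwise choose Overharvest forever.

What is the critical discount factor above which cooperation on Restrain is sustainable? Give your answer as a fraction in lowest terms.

One-period gain from deviating is 44 − 39 = 5. The loss is 39 − 23 = 16 in every subsequent period, with present value 16·δ/(1−δ).
Deviation is unprofitable when 16·δ/(1−δ) ≥ 5, i.e. δ/(1−δ) ≥ 5/16.
Equivalently δ ≥ 5/(5+16) = 5/21.

5/21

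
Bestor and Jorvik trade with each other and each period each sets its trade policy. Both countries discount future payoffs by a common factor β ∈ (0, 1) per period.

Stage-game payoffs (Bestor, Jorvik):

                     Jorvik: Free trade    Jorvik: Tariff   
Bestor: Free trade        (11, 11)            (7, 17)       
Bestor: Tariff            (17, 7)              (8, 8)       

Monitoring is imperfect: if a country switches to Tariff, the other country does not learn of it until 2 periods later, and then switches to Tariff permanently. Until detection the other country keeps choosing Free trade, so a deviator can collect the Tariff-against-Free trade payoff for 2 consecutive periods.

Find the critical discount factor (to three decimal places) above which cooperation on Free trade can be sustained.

The best deviation is to choose Tariff for all 2 undetected periods, earning 17 each, then 8 forever once detected.
Deviation value: 17(1−β^2)/(1−β) + 8β^2/(1−β); cooperation value: 11/(1−β).
IC: 11 ≥ 17(1−β^2) + 8β^2 = 17 − 9β^2.
So β^2 ≥ 6/9 = 2/3, giving β ≥ (2/3)^(1/2) ≈ 0.816.

0.816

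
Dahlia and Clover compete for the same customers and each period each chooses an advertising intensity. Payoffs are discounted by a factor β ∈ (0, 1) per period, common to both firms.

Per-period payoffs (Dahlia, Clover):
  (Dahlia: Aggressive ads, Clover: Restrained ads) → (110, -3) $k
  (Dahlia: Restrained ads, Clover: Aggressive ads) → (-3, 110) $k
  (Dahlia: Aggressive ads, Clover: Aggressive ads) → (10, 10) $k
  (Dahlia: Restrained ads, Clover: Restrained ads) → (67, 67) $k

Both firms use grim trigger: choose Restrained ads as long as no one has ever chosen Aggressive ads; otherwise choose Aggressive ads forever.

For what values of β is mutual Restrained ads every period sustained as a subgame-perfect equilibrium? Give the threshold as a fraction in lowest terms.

43/100

Cooperation forever yields 67 each period: 67/(1−β).
Deviating yields 110 once, then 10 forever: 110 + 10β/(1−β).
No profitable deviation requires 67/(1−β) ≥ 110 + 10β/(1−β).
Multiplying by (1−β): 67 ≥ 110(1−β) + 10β = 110 − 100β.
So 100β ≥ 43, i.e. β ≥ 43/100.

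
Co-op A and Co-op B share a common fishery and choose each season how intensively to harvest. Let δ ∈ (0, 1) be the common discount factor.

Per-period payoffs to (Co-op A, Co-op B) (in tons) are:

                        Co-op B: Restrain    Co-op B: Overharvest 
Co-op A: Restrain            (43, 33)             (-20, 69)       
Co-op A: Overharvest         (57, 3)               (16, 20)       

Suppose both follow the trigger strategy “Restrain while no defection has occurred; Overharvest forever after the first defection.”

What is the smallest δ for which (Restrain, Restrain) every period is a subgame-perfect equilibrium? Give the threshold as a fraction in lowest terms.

Co-op A: cooperation gives 43 each period; deviation gives 57 once then 16 forever.
  43/(1−δ) ≥ 57 + 16δ/(1−δ) ⇒ δ ≥ 14/41.
Co-op B: cooperation gives 33 each period; deviation gives 69 once then 20 forever.
  δ ≥ 36/49.
Both must hold, so the binding constraint is Co-op B's: δ ≥ 36/49.

36/49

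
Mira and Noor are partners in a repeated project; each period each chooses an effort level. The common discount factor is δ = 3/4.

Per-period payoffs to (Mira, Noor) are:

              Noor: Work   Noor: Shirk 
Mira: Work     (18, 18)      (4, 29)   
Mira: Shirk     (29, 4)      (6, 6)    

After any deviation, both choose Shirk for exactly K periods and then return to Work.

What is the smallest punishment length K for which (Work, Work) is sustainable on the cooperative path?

IC: δ(1−δ^K)/(1−δ) ≥ (29−18)/(18−6) = 11/12.
With δ = 3/4: need 1 − δ^K ≥ 11/12·(1−3/4)/(3/4), i.e. δ^K ≤ 0.6944.
Since (3/4)^1 = 0.7500 and (3/4)^2 = 0.5625, the smallest such K is 2.

2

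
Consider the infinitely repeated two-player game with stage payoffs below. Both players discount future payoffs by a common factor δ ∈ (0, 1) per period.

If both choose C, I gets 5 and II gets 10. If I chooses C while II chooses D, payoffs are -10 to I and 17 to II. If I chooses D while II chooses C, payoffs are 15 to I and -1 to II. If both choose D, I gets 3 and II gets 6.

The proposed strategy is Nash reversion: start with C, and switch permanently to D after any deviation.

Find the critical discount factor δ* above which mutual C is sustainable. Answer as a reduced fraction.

5/6

I: cooperation gives 5 each period; deviation gives 15 once then 3 forever.
  5/(1−δ) ≥ 15 + 3δ/(1−δ) ⇒ δ ≥ 10/12 = 5/6.
II: cooperation gives 10 each period; deviation gives 17 once then 6 forever.
  δ ≥ 7/11.
Both must hold, so the binding constraint is I's: δ ≥ 5/6.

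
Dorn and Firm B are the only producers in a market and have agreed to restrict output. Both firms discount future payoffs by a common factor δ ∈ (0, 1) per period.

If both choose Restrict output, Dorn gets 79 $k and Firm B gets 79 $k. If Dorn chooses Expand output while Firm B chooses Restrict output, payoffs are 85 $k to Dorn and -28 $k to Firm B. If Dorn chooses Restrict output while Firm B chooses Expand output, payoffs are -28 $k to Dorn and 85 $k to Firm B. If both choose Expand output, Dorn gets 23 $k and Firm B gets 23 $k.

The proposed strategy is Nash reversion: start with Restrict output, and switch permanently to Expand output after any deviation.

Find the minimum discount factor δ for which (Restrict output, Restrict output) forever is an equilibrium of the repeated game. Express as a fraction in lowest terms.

Under grim trigger the critical discount factor is (T−C)/(T−P) with T = 85, C = 79, P = 23.
δ* = (85−79)/(85−23) = 6/62 = 3/31.

3/31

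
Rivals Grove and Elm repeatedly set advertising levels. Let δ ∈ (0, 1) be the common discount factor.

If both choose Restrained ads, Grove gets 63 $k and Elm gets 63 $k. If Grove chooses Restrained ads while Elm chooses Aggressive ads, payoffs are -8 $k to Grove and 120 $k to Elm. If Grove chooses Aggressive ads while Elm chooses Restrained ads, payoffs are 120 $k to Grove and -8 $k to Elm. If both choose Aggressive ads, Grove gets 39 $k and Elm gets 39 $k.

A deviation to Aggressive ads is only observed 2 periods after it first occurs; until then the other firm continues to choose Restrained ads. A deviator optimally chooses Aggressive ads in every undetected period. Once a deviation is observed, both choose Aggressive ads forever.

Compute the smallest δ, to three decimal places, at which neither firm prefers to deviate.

0.839

A deviator earns 120 for 2 periods, then 39 forever; cooperating earns 63 forever. Multiplying the IC by (1−δ):
63 ≥ 120(1−δ^2) + 39δ^2, so 81·δ^2 ≥ 57 and δ^2 ≥ 19/27.
δ ≥ (19/27)^(1/2) ≈ 0.839.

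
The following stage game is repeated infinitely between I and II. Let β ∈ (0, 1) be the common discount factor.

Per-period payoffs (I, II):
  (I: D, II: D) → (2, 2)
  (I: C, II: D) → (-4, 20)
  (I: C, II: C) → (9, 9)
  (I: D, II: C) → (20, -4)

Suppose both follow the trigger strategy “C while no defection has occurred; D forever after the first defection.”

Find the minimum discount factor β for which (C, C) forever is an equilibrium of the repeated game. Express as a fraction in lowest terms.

9/(1−β) ≥ 20 + 2β/(1−β)
9 ≥ 20 − 18β
β ≥ 11/18.

11/18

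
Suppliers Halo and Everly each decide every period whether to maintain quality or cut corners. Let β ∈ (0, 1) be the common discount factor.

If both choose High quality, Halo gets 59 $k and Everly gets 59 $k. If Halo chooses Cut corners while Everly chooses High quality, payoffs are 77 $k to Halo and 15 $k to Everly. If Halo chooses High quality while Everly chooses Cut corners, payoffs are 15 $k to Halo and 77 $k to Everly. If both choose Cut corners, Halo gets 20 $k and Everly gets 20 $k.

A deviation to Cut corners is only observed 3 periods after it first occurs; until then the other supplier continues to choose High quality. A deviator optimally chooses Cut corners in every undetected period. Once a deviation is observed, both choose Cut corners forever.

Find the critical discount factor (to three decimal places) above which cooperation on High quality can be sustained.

Deviating for the 3 undetected periods gains 77−59 = 18 per period over cooperation, then loses 59−20 = 39 per period forever once punishment starts.
Gain: 18(1 + β + … + β^2); loss: 39·β^3/(1−β).
No profitable deviation ⇔ 18(1−β^3) ≤ 39·β^3, i.e. β^3 ≥ 18/(18+39) = 6/19.
Hence β ≥ (6/19)^(1/3) ≈ 0.681.

0.681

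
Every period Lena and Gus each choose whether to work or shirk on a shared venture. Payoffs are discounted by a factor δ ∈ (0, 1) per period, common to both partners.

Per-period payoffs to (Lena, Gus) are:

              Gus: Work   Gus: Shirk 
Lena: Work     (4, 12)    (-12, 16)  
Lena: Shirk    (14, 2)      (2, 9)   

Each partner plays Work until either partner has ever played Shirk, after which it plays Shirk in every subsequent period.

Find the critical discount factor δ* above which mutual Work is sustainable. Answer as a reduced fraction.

5/6

Lena: cooperation gives 4 each period; deviation gives 14 once then 2 forever.
  4/(1−δ) ≥ 14 + 2δ/(1−δ) ⇒ δ ≥ 10/12 = 5/6.
Gus: cooperation gives 12 each period; deviation gives 16 once then 9 forever.
  δ ≥ 4/7.
Both must hold, so the binding constraint is Lena's: δ ≥ 5/6.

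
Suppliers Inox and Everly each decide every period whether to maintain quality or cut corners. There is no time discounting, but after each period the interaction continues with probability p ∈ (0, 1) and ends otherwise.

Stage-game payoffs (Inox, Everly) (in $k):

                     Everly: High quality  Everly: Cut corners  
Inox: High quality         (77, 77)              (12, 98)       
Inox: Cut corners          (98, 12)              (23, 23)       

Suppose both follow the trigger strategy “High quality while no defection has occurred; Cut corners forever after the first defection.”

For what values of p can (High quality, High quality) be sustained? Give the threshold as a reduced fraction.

7/25

Expected cooperation value is 77 + p·77 + p²·77 + … = 77/(1−p); deviation gives 98 + p·23/(1−p).
77 ≥ 98(1−p) + 23p ⇒ 75p ≥ 21 ⇒ p ≥ 21/75 = 7/25.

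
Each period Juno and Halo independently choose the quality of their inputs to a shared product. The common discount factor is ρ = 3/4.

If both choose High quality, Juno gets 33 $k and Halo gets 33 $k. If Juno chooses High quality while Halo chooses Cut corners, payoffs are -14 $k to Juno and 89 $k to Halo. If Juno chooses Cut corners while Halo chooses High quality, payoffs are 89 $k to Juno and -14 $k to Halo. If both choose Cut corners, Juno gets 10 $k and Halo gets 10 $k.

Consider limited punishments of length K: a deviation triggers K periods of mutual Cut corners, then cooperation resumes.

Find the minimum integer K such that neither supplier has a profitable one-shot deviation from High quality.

6

IC: ρ(1−ρ^K)/(1−ρ) ≥ (89−33)/(33−10) = 56/23.
With ρ = 3/4: need 1 − ρ^K ≥ 56/23·(1−3/4)/(3/4), i.e. ρ^K ≤ 0.1884.
Since (3/4)^5 = 0.2373 and (3/4)^6 = 0.1780, the smallest such K is 6.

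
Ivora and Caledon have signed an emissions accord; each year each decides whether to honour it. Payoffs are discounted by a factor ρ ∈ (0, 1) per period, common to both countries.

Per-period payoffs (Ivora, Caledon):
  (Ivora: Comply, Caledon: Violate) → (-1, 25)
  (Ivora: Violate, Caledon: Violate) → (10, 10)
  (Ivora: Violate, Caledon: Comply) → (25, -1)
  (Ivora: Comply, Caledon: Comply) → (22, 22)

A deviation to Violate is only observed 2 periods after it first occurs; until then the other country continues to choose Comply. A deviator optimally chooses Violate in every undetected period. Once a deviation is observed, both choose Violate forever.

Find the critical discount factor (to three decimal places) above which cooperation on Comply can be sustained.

0.447

A deviator earns 25 for 2 periods, then 10 forever; cooperating earns 22 forever. Multiplying the IC by (1−ρ):
22 ≥ 25(1−ρ^2) + 10ρ^2, so 15·ρ^2 ≥ 3 and ρ^2 ≥ 1/5.
ρ ≥ (1/5)^(1/2) ≈ 0.447.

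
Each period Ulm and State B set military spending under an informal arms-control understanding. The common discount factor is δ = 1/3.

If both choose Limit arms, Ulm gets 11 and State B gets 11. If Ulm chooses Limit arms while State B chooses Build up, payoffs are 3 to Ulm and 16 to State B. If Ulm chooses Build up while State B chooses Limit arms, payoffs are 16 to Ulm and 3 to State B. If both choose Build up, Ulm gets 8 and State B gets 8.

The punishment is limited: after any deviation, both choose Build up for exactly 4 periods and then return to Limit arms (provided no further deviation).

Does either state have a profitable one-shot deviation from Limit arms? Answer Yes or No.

IC: δ+…+δ^4 ≥ (16−11)/(11−8) = 5/3.
At δ = 1/3: partial sum = 0.4938 < 1.6667. Cooperation not sustainable.

Yes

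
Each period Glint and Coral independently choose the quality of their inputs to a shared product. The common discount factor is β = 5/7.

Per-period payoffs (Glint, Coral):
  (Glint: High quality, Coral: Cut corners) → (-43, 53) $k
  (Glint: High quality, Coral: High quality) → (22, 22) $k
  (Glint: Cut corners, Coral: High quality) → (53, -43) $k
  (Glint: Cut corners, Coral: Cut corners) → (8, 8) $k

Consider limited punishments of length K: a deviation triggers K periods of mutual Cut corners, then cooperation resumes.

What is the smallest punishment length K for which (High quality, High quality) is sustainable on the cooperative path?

No profitable deviation requires (22−8)(β+…+β^K) ≥ 53−22, i.e. β+…+β^K ≥ 31/14 ≈ 2.2143.
With β = 5/7, the partial sums are K=1: 0.7143, K=2: 1.2245, …, K=5: 2.0352, K=6: 2.1680, K=7: 2.2628.
K = 7 is the first length at which the sum reaches 2.2143.

7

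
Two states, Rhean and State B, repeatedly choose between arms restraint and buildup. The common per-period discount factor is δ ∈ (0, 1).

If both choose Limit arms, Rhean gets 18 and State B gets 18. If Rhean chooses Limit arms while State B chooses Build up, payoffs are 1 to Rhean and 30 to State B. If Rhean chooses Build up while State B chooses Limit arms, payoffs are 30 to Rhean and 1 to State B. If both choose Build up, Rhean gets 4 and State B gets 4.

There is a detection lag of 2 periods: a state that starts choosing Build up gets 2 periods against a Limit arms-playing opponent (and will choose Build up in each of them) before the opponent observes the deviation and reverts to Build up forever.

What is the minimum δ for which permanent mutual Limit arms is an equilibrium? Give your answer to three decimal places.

0.679

Deviating for the 2 undetected periods gains 30−18 = 12 per period over cooperation, then loses 18−4 = 14 per period forever once punishment starts.
Gain: 12(1 + δ + … + δ^1); loss: 14·δ^2/(1−δ).
No profitable deviation ⇔ 12(1−δ^2) ≤ 14·δ^2, i.e. δ^2 ≥ 12/(12+14) = 6/13.
Hence δ ≥ (6/13)^(1/2) ≈ 0.679.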